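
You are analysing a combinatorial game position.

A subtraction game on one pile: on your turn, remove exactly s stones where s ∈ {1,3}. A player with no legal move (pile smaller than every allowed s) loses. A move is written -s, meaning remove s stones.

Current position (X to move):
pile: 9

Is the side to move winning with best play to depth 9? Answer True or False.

p1 X@[9]: -1[8]+1* -3[6]+1
p2 O@[8]: -1[7]-1* -3[5]-1
p3 X@[7]: -1[6]+1* -3[4]+1
p4 O@[6]: -1[5]-1* -3[3]-1
p5 X@[5]: -1[4]+1* -3[2]+1
p6 O@[4]: -1[3]-1* -3[1]-1
p7 X@[3]: -1[2]+1* -3[0]+1
p8 O@[2]: -1[1]-1*
p9 X@[1]: -1[0]+1*
p10 O@[0] terminal -1; root [9] d9

X winning at [9]: True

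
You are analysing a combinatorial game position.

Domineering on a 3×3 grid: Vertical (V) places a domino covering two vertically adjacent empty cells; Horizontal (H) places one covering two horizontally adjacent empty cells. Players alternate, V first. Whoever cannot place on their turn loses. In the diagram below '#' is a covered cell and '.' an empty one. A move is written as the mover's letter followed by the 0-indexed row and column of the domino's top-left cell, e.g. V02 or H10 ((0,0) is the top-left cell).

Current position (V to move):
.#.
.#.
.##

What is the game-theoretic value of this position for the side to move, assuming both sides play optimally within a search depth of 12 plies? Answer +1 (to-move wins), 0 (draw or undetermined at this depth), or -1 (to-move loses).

value(.#./.#./.##, V) = +1

[.#./.#./.##] V move#1: V00:+1/##./##./.##*, V02:+1/.##/.##/.##, V10:+1/.#./##./###
[##./##./.##] end (terminal -1, H#2); searched .#./.#./.## to 12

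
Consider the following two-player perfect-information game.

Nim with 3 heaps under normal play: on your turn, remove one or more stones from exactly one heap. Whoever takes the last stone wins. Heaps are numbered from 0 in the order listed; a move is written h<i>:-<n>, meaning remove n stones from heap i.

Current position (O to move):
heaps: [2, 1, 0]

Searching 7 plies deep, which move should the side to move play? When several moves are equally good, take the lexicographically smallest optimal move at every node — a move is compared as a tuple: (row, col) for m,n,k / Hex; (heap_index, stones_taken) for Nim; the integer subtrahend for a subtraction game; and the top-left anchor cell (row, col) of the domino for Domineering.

O's best at [(2,1,0)]: h0:-1

ply 1, O at (2,1,0) | h0:-1=+1→(1,1,0)*; h0:-2=-1→(0,1,0); h1:-1=-1→(2,0,0)
ply 2, X at (1,1,0) | h0:-1=-1→(0,1,0)*; h1:-1=-1→(1,0,0)
ply 3, O at (0,1,0) | h1:-1=+1→(0,0,0)*
ply 4: (0,0,0) is terminal -1 (X); from (2,1,0) depth 7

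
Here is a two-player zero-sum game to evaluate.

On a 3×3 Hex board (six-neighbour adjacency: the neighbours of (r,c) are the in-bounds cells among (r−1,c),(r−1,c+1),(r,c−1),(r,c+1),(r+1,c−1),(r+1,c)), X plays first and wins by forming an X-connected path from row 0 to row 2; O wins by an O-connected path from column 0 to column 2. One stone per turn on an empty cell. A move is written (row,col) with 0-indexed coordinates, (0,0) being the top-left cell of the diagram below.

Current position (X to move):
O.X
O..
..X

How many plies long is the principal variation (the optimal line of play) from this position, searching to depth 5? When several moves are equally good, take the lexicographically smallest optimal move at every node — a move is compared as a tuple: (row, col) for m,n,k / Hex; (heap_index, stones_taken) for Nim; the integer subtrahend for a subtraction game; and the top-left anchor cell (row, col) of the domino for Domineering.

[O.X/O../..X] X move#1: (0,1):+1/OXX/O../..X*, (1,1):+1/O.X/OX./..X, (1,2):+1/O.X/O.X/..X, (2,0):+1/O.X/O../X.X, (2,1):+1/O.X/O../.XX
[OXX/O../..X] O move#2: (1,1):-1/OXX/OO./..X*, (1,2):-1/OXX/O.O/..X, (2,0):-1/OXX/O../O.X, (2,1):-1/OXX/O../.OX
[OXX/OO./..X] X move#3: (1,2):+1/OXX/OOX/..X*, (2,0):-1/OXX/OO./X.X, (2,1):-1/OXX/OO./.XX
[OXX/OOX/..X] end (terminal -1, O#4); searched O.X/O../..X to 5

PV length from [O.X/O../..X]: 3 plies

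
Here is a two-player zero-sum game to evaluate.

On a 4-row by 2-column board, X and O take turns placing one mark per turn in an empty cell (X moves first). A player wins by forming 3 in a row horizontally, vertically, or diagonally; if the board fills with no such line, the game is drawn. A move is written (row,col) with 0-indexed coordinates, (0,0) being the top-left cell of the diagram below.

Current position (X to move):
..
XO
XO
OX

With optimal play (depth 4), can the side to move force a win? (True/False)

X winning at [../XO/XO/OX]: True

p1 X@[../XO/XO/OX]: (0,0)[X./XO/XO/OX]+1* (0,1)[.X/XO/XO/OX]+0
p2 O@[X./XO/XO/OX] terminal -1; root [../XO/XO/OX] d4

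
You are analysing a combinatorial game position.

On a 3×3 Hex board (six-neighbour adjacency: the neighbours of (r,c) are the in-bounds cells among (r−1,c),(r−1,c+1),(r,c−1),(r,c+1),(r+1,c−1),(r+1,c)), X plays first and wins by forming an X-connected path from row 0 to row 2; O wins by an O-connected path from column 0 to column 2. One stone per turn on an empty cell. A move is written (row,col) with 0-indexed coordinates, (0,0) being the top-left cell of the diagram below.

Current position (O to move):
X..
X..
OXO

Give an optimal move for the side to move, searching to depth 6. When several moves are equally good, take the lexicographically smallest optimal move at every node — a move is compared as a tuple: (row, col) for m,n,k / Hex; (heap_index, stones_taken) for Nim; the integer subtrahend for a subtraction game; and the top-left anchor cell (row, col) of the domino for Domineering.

[X../X../OXO] O move#1: (0,1):-1/XO./X../OXO, (0,2):-1/X.O/X../OXO, (1,1):+1/X../XO./OXO*, (1,2):-1/X../X.O/OXO
[X../XO./OXO] X move#2: (0,1):-1/XX./XO./OXO*, (0,2):-1/X.X/XO./OXO, (1,2):-1/X../XOX/OXO
[XX./XO./OXO] O move#3: (0,2):+1/XXO/XO./OXO*, (1,2):+1/XX./XOO/OXO
[XXO/XO./OXO] end (terminal -1, X#4); searched X../X../OXO to 6

O's best at [X../X../OXO]: (1,1)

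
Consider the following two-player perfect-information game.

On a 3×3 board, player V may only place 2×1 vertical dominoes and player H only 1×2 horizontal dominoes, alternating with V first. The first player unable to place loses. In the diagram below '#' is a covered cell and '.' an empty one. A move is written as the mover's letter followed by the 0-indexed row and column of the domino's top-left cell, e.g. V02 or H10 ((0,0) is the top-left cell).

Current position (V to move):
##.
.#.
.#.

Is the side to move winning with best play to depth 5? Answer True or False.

ply 1, V at ##./.#./.#. | V02=+1→###/.##/.#.*; V10=+1→##./##./##.; V12=+1→##./.##/.##
ply 2: ###/.##/.#. is terminal -1 (H); from ##./.#./.#. depth 5

V winning at [##./.#./.#.]: True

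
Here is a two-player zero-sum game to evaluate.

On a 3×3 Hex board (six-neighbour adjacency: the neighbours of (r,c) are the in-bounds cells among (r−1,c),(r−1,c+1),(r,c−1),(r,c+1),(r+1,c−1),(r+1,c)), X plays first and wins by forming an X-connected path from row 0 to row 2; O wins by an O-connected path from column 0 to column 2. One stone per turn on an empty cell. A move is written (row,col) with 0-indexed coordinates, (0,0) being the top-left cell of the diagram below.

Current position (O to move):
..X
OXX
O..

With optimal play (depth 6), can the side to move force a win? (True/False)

p1 O@[..X/OXX/O..]: (0,0)[O.X/OXX/O..]-1* (0,1)[.OX/OXX/O..]-1 (2,1)[..X/OXX/OO.]-1 (2,2)[..X/OXX/O.O]-1
p2 X@[O.X/OXX/O..]: (0,1)[OXX/OXX/O..]+1* (2,1)[O.X/OXX/OX.]+1 (2,2)[O.X/OXX/O.X]+1
p3 O@[OXX/OXX/O..]: (2,1)[OXX/OXX/OO.]-1* (2,2)[OXX/OXX/O.O]-1
p4 X@[OXX/OXX/OO.]: (2,2)[OXX/OXX/OOX]+1*
p5 O@[OXX/OXX/OOX] terminal -1; root [..X/OXX/O..] d6

O winning at [..X/OXX/O..]: False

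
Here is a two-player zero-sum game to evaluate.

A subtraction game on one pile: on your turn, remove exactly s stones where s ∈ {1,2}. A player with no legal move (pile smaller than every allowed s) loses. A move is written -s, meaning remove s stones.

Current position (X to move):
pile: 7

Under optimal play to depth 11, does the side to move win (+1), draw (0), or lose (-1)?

value(7, X) = +1

ply 1, X at 7 | -1=+1→6*; -2=-1→5
ply 2, O at 6 | -1=-1→5*; -2=-1→4
ply 3, X at 5 | -1=-1→4; -2=+1→3*
ply 4, O at 3 | -1=-1→2*; -2=-1→1
ply 5, X at 2 | -1=-1→1; -2=+1→0*
ply 6: 0 is terminal -1 (O); from 7 depth 11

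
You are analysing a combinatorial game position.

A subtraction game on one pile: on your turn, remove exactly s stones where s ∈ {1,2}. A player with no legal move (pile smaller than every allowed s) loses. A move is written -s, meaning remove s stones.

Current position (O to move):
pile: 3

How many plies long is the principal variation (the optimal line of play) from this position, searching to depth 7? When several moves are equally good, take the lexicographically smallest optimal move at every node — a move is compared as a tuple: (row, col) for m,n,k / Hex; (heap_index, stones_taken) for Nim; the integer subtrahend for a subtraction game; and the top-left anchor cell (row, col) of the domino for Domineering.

[3] O move#1: -1:-1/2*, -2:-1/1
[2] X move#2: -1:-1/1, -2:+1/0*
[0] end (terminal -1, O#3); searched 3 to 7

PV length from [3]: 2 plies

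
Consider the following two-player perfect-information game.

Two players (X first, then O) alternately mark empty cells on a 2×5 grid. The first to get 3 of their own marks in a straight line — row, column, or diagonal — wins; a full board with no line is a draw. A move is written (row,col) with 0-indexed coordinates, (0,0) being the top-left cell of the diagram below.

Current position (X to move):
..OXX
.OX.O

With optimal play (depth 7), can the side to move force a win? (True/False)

p1 X@[..OXX/.OX.O]: (0,0)[X.OXX/.OX.O]+0* (0,1)[.XOXX/.OX.O]+0 (1,0)[..OXX/XOX.O]+0 (1,3)[..OXX/.OXXO]+0
p2 O@[X.OXX/.OX.O]: (0,1)[XOOXX/.OX.O]+0* (1,0)[X.OXX/OOX.O]+0 (1,3)[X.OXX/.OXOO]+0
p3 X@[XOOXX/.OX.O]: (1,0)[XOOXX/XOX.O]+0* (1,3)[XOOXX/.OXXO]+0
p4 O@[XOOXX/XOX.O]: (1,3)[XOOXX/XOXOO]+0*
p5 X@[XOOXX/XOXOO] terminal +0; root [..OXX/.OX.O] d7

X winning at [..OXX/.OX.O]: False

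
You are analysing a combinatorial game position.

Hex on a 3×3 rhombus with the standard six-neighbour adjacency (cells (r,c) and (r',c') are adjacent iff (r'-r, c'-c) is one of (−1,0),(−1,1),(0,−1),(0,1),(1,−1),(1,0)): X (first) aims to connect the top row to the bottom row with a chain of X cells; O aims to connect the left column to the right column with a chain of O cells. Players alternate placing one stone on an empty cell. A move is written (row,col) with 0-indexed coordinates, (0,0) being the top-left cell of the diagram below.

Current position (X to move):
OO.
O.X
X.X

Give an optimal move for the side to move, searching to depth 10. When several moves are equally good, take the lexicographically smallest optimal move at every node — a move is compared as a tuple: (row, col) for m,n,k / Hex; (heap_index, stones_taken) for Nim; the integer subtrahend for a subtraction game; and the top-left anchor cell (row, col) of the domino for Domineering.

X's best at [OO./O.X/X.X]: (0,2)

p1 X@[OO./O.X/X.X]: (0,2)[OOX/O.X/X.X]+1* (1,1)[OO./OXX/X.X]-1 (2,1)[OO./O.X/XXX]-1
p2 O@[OOX/O.X/X.X] terminal -1; root [OO./O.X/X.X] d10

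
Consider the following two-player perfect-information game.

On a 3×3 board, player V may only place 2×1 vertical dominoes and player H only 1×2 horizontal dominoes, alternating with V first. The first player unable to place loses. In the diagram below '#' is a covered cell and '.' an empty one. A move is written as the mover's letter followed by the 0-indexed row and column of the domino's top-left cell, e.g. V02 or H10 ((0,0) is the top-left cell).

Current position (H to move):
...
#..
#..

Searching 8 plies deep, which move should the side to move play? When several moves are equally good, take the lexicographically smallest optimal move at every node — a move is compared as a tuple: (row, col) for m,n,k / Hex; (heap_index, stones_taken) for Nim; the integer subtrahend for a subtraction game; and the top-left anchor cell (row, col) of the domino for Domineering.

H's best at [.../#../#..]: H11

p1 H@[.../#../#..]: H00[##./#../#..]-1 H01[.##/#../#..]-1 H11[.../###/#..]+1* H21[.../#../###]-1
p2 V@[.../###/#..] terminal -1; root [.../#../#..] d8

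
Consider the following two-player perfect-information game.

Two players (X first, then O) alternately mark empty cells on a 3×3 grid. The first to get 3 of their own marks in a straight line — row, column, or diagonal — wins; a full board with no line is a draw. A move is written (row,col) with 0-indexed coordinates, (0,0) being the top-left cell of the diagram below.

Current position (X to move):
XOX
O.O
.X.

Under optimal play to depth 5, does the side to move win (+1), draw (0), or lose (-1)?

value(XOX/O.O/.X., X) = +1

ply 1, X at XOX/O.O/.X. | (1,1)=+1→XOX/OXO/.X.*; (2,0)=-1→XOX/O.O/XX.; (2,2)=-1→XOX/O.O/.XX
ply 2, O at XOX/OXO/.X. | (2,0)=-1→XOX/OXO/OX.*; (2,2)=-1→XOX/OXO/.XO
ply 3, X at XOX/OXO/OX. | (2,2)=+1→XOX/OXO/OXX*
ply 4: XOX/OXO/OXX is terminal -1 (O); from XOX/O.O/.X. depth 5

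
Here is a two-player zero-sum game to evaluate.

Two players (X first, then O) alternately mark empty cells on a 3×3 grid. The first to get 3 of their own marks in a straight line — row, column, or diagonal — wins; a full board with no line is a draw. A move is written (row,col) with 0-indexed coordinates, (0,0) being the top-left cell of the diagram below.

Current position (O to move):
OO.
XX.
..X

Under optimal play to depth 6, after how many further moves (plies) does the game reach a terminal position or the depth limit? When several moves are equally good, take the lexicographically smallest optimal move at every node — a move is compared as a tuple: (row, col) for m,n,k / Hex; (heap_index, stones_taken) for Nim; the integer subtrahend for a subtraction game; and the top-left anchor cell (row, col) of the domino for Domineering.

PV length from [OO./XX./..X]: 1 ply

p1 O@[OO./XX./..X]: (0,2)[OOO/XX./..X]+1* (1,2)[OO./XXO/..X]+0 (2,0)[OO./XX./O.X]-1 (2,1)[OO./XX./.OX]-1
p2 X@[OOO/XX./..X] terminal -1; root [OO./XX./..X] d6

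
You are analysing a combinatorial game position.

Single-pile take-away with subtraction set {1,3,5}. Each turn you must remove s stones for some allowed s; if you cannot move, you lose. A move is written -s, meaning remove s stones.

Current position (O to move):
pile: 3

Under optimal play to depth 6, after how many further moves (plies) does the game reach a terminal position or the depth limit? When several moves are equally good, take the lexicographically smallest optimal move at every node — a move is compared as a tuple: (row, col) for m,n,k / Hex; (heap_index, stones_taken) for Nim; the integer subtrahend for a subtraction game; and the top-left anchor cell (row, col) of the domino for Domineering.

PV length from [3]: 3 plies

ply 1, O at 3 | -1=+1→2*; -3=+1→0
ply 2, X at 2 | -1=-1→1*
ply 3, O at 1 | -1=+1→0*
ply 4: 0 is terminal -1 (X); from 3 depth 6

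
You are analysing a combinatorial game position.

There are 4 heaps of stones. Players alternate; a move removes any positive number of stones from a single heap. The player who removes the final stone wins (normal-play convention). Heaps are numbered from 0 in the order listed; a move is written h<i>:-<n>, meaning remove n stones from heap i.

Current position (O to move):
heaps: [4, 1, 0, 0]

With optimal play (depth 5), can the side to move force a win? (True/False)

[(4,1,0,0)] O move#1: h0:-1:-1/(3,1,0,0), h0:-2:-1/(2,1,0,0), h0:-3:+1/(1,1,0,0)*, h0:-4:-1/(0,1,0,0), h1:-1:-1/(4,0,0,0)
[(1,1,0,0)] X move#2: h0:-1:-1/(0,1,0,0)*, h1:-1:-1/(1,0,0,0)
[(0,1,0,0)] O move#3: h1:-1:+1/(0,0,0,0)*
[(0,0,0,0)] end (terminal -1, X#4); searched (4,1,0,0) to 5

O winning at [(4,1,0,0)]: True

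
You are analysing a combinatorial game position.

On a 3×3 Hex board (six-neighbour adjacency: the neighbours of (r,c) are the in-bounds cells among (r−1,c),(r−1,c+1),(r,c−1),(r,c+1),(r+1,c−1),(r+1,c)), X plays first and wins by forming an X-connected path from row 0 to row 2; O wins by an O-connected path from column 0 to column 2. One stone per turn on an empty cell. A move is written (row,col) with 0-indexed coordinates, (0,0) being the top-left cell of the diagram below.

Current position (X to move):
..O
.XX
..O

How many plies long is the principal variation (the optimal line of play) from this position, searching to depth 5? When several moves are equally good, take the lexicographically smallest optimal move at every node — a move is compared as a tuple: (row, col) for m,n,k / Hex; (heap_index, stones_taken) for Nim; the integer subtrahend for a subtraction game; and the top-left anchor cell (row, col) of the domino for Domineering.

[..O/.XX/..O] X move#1: (0,0):+1/X.O/.XX/..O*, (0,1):+1/.XO/.XX/..O, (1,0):+1/..O/XXX/..O, (2,0):-1/..O/.XX/X.O, (2,1):-1/..O/.XX/.XO
[X.O/.XX/..O] O move#2: (0,1):-1/XOO/.XX/..O*, (1,0):-1/X.O/OXX/..O, (2,0):-1/X.O/.XX/O.O, (2,1):-1/X.O/.XX/.OO
[XOO/.XX/..O] X move#3: (1,0):+1/XOO/XXX/..O*, (2,0):-1/XOO/.XX/X.O, (2,1):-1/XOO/.XX/.XO
[XOO/XXX/..O] O move#4: (2,0):-1/XOO/XXX/O.O*, (2,1):-1/XOO/XXX/.OO
[XOO/XXX/O.O] X move#5: (2,1):+1/XOO/XXX/OXO*
[XOO/XXX/OXO] end (terminal -1, O#6); searched ..O/.XX/..O to 5

PV length from [..O/.XX/..O]: 5 plies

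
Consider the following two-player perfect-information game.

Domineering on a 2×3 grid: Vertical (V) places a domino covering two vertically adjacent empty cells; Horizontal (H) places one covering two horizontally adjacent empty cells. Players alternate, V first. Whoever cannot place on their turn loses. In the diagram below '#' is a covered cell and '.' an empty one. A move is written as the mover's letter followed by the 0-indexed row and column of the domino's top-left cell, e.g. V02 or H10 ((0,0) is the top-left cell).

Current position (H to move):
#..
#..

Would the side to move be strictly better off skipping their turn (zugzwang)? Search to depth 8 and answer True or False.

[#../#..] H move#1: H01:+1/###/#..*, H11:+1/#../###
[###/#..] end (terminal -1, V#2); searched #../#.. to 8
if H skipped the turn, V would face:
~ [#../#..] V move#1: V01:+1/##./##.*, V02:+1/#.#/#.#
~ [##./##.] end (terminal -1, H#2); searched #../#.. to 8
compare (H): move=+1 vs pass=-1

zugzwang(#../#.., H) = False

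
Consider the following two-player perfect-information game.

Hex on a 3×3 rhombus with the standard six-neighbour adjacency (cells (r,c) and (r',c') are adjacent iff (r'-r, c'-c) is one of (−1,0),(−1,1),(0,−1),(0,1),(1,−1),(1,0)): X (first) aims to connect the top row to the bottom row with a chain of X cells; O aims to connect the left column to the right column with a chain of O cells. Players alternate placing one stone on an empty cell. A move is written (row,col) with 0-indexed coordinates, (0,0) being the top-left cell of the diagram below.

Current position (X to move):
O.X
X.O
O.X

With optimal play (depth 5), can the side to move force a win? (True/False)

X winning at [O.X/X.O/O.X]: False

p1 X@[O.X/X.O/O.X]: (0,1)[OXX/X.O/O.X]-1* (1,1)[O.X/XXO/O.X]-1 (2,1)[O.X/X.O/OXX]-1
p2 O@[OXX/X.O/O.X]: (1,1)[OXX/XOO/O.X]+1* (2,1)[OXX/X.O/OOX]+1
p3 X@[OXX/XOO/O.X] terminal -1; root [O.X/X.O/O.X] d5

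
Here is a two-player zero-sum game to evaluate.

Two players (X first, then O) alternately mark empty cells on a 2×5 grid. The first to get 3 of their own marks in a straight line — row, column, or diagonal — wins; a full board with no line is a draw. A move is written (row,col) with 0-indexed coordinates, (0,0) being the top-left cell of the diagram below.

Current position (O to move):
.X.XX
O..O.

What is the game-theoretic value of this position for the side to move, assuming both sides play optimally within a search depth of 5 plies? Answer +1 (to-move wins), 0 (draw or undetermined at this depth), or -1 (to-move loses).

[.X.XX/O..O.] O move#1: (0,0):-1/OX.XX/O..O., (0,2):+0/.XOXX/O..O.*, (1,1):-1/.X.XX/OO.O., (1,2):-1/.X.XX/O.OO., (1,4):-1/.X.XX/O..OO
[.XOXX/O..O.] X move#2: (0,0):-1/XXOXX/O..O., (1,1):+0/.XOXX/OX.O.*, (1,2):+0/.XOXX/O.XO., (1,4):+0/.XOXX/O..OX
[.XOXX/OX.O.] O move#3: (0,0):+0/OXOXX/OX.O.*, (1,2):+0/.XOXX/OXOO., (1,4):+0/.XOXX/OX.OO
[OXOXX/OX.O.] X move#4: (1,2):+0/OXOXX/OXXO.*, (1,4):+0/OXOXX/OX.OX
[OXOXX/OXXO.] O move#5: (1,4):+0/OXOXX/OXXOO*
[OXOXX/OXXOO] end (terminal +0, X#6); searched .X.XX/O..O. to 5

value(.X.XX/O..O., O) = 0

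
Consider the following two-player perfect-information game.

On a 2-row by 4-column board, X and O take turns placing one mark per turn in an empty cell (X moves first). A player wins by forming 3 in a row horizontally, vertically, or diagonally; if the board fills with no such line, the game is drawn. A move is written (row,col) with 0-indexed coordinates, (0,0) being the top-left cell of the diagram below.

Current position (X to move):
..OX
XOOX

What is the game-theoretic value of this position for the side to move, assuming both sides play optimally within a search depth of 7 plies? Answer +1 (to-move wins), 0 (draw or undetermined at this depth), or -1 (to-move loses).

value(..OX/XOOX, X) = 0

p1 X@[..OX/XOOX]: (0,0)[X.OX/XOOX]+0* (0,1)[.XOX/XOOX]+0
p2 O@[X.OX/XOOX]: (0,1)[XOOX/XOOX]+0*
p3 X@[XOOX/XOOX] terminal +0; root [..OX/XOOX] d7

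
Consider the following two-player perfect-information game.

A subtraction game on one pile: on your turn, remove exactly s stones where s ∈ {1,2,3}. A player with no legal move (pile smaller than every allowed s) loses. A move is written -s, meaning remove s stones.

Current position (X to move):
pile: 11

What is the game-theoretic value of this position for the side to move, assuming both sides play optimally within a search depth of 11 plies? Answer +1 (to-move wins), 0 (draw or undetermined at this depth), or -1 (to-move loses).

[11] X move#1: -1:-1/10, -2:-1/9, -3:+1/8*
[8] O move#2: -1:-1/7*, -2:-1/6, -3:-1/5
[7] X move#3: -1:-1/6, -2:-1/5, -3:+1/4*
[4] O move#4: -1:-1/3*, -2:-1/2, -3:-1/1
[3] X move#5: -1:-1/2, -2:-1/1, -3:+1/0*
[0] end (terminal -1, O#6); searched 11 to 11

value(11, X) = +1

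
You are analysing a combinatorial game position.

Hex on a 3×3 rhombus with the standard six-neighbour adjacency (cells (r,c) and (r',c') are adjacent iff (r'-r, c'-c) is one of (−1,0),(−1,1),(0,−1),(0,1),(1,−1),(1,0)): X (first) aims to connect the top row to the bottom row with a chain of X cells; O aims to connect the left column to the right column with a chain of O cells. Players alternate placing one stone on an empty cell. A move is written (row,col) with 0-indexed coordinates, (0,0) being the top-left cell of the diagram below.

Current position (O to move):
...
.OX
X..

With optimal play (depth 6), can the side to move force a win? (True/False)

[.../.OX/X..] O move#1: (0,0):-1/O../.OX/X..*, (0,1):-1/.O./.OX/X.., (0,2):-1/..O/.OX/X.., (1,0):-1/.../OOX/X.., (2,1):-1/.../.OX/XO., (2,2):-1/.../.OX/X.O
[O../.OX/X..] X move#2: (0,1):+1/OX./.OX/X..*, (0,2):+1/O.X/.OX/X.., (1,0):+1/O../XOX/X.., (2,1):-1/O../.OX/XX., (2,2):-1/O../.OX/X.X
[OX./.OX/X..] O move#3: (0,2):-1/OXO/.OX/X..*, (1,0):-1/OX./OOX/X.., (2,1):-1/OX./.OX/XO., (2,2):-1/OX./.OX/X.O
[OXO/.OX/X..] X move#4: (1,0):+1/OXO/XOX/X..*, (2,1):-1/OXO/.OX/XX., (2,2):-1/OXO/.OX/X.X
[OXO/XOX/X..] end (terminal -1, O#5); searched .../.OX/X.. to 6

O winning at [.../.OX/X..]: False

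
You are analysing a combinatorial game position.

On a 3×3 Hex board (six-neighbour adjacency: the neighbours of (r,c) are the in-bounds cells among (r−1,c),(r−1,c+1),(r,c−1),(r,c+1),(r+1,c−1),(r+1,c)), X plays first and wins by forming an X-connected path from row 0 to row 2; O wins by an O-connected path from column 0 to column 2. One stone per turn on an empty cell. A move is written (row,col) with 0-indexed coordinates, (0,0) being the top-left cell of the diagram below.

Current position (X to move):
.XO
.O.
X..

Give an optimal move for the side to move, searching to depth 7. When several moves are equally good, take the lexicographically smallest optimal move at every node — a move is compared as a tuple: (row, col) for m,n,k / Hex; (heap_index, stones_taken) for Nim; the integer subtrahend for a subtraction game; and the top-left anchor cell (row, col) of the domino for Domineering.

X's best at [.XO/.O./X..]: (1,0)

[.XO/.O./X..] X move#1: (0,0):-1/XXO/.O./X.., (1,0):+1/.XO/XO./X..*, (1,2):-1/.XO/.OX/X.., (2,1):-1/.XO/.O./XX., (2,2):-1/.XO/.O./X.X
[.XO/XO./X..] end (terminal -1, O#2); searched .XO/.O./X.. to 7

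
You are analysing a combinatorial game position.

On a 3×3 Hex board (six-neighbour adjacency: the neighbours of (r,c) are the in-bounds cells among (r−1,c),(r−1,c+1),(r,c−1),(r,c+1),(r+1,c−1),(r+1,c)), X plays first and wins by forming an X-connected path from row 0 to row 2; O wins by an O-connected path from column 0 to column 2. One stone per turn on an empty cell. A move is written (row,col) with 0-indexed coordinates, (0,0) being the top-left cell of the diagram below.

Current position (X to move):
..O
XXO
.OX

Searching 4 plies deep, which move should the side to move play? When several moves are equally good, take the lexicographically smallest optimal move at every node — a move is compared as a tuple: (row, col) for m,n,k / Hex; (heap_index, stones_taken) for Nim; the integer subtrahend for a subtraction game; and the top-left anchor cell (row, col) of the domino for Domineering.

X's best at [..O/XXO/.OX]: (2,0)

[..O/XXO/.OX] X move#1: (0,0):-1/X.O/XXO/.OX, (0,1):-1/.XO/XXO/.OX, (2,0):+1/..O/XXO/XOX*
[..O/XXO/XOX] O move#2: (0,0):-1/O.O/XXO/XOX*, (0,1):-1/.OO/XXO/XOX
[O.O/XXO/XOX] X move#3: (0,1):+1/OXO/XXO/XOX*
[OXO/XXO/XOX] end (terminal -1, O#4); searched ..O/XXO/.OX to 4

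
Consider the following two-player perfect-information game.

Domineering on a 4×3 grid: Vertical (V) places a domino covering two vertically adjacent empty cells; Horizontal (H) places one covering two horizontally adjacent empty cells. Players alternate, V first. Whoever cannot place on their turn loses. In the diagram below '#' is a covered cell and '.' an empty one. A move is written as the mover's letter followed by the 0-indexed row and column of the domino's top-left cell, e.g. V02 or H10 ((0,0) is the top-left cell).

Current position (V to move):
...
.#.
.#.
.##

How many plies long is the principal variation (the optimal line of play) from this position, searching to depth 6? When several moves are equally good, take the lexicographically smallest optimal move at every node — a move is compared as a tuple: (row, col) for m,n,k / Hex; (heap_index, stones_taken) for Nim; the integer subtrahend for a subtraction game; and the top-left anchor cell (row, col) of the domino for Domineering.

PV length from [.../.#./.#./.##]: 3 plies

ply 1, V at .../.#./.#./.## | V00=+1→#../##./.#./.##*; V02=+1→..#/.##/.#./.##; V10=+1→.../##./##./.##; V12=+1→.../.##/.##/.##; V20=+1→.../.#./##./###
ply 2, H at #../##./.#./.## | H01=-1→###/##./.#./.##*
ply 3, V at ###/##./.#./.## | V12=+1→###/###/.##/.##*; V20=+1→###/##./##./###
ply 4: ###/###/.##/.## is terminal -1 (H); from .../.#./.#./.## depth 6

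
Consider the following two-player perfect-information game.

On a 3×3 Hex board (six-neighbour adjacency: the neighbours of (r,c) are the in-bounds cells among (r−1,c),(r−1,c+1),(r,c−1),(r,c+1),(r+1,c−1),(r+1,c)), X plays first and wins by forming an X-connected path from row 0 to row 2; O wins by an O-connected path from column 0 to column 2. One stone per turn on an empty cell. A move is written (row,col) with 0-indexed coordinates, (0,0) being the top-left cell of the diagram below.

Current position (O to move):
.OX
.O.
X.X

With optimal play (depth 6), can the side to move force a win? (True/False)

O winning at [.OX/.O./X.X]: True

p1 O@[.OX/.O./X.X]: (0,0)[OOX/.O./X.X]-1 (1,0)[.OX/OO./X.X]-1 (1,2)[.OX/.OO/X.X]+1* (2,1)[.OX/.O./XOX]-1
p2 X@[.OX/.OO/X.X]: (0,0)[XOX/.OO/X.X]-1* (1,0)[.OX/XOO/X.X]-1 (2,1)[.OX/.OO/XXX]-1
p3 O@[XOX/.OO/X.X]: (1,0)[XOX/OOO/X.X]+1* (2,1)[XOX/.OO/XOX]-1
p4 X@[XOX/OOO/X.X] terminal -1; root [.OX/.O./X.X] d6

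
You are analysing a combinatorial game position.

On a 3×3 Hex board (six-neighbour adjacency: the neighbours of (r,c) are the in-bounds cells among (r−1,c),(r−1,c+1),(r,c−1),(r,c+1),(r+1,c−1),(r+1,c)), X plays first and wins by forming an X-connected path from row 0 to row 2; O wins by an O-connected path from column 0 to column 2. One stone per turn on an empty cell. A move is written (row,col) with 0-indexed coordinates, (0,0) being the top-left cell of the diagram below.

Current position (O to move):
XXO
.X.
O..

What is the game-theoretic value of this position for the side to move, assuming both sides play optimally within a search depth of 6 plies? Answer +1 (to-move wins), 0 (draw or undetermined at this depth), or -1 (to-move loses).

value(XXO/.X./O.., O) = +1

p1 O@[XXO/.X./O..]: (1,0)[XXO/OX./O..]-1 (1,2)[XXO/.XO/O..]-1 (2,1)[XXO/.X./OO.]+1* (2,2)[XXO/.X./O.O]-1
p2 X@[XXO/.X./OO.]: (1,0)[XXO/XX./OO.]-1* (1,2)[XXO/.XX/OO.]-1 (2,2)[XXO/.X./OOX]-1
p3 O@[XXO/XX./OO.]: (1,2)[XXO/XXO/OO.]+1* (2,2)[XXO/XX./OOO]+1
p4 X@[XXO/XXO/OO.] terminal -1; root [XXO/.X./O..] d6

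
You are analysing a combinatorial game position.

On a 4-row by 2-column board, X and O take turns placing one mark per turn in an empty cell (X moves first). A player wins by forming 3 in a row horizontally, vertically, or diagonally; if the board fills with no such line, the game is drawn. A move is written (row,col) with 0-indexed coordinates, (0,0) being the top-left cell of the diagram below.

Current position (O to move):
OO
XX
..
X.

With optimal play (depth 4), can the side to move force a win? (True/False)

O winning at [OO/XX/../X.]: False

ply 1, O at OO/XX/../X. | (2,0)=+0→OO/XX/O./X.*; (2,1)=-1→OO/XX/.O/X.; (3,1)=-1→OO/XX/../XO
ply 2, X at OO/XX/O./X. | (2,1)=+0→OO/XX/OX/X.*; (3,1)=+0→OO/XX/O./XX
ply 3, O at OO/XX/OX/X. | (3,1)=+0→OO/XX/OX/XO*
ply 4: OO/XX/OX/XO is terminal +0 (X); from OO/XX/../X. depth 4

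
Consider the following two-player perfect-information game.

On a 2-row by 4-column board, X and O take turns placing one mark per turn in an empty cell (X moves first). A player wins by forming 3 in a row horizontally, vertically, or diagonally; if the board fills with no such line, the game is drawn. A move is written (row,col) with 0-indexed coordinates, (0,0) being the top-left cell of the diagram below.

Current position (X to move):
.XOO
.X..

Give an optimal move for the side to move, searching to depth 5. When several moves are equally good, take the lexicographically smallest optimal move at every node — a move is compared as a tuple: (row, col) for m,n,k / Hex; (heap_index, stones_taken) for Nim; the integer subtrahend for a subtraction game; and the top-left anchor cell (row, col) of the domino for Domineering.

X's best at [.XOO/.X..]: (1,2)

ply 1, X at .XOO/.X.. | (0,0)=+0→XXOO/.X..; (1,0)=+0→.XOO/XX..; (1,2)=+1→.XOO/.XX.*; (1,3)=+0→.XOO/.X.X
ply 2, O at .XOO/.XX. | (0,0)=-1→OXOO/.XX.*; (1,0)=-1→.XOO/OXX.; (1,3)=-1→.XOO/.XXO
ply 3, X at OXOO/.XX. | (1,0)=+1→OXOO/XXX.*; (1,3)=+1→OXOO/.XXX
ply 4: OXOO/XXX. is terminal -1 (O); from .XOO/.X.. depth 5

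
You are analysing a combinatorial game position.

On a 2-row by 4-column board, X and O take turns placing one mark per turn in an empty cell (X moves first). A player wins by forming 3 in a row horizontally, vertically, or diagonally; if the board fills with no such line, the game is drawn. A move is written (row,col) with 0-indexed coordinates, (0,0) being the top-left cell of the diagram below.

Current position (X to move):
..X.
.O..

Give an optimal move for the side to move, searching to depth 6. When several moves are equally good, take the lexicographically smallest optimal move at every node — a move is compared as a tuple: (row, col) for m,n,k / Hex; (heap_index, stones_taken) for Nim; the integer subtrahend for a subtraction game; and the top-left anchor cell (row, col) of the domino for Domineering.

X's best at [..X./.O..]: (0,1)

p1 X@[..X./.O..]: (0,0)[X.X./.O..]+0 (0,1)[.XX./.O..]+1* (0,3)[..XX/.O..]+0 (1,0)[..X./XO..]+0 (1,2)[..X./.OX.]+0 (1,3)[..X./.O.X]+0
p2 O@[.XX./.O..]: (0,0)[OXX./.O..]-1* (0,3)[.XXO/.O..]-1 (1,0)[.XX./OO..]-1 (1,2)[.XX./.OO.]-1 (1,3)[.XX./.O.O]-1
p3 X@[OXX./.O..]: (0,3)[OXXX/.O..]+1* (1,0)[OXX./XO..]+0 (1,2)[OXX./.OX.]+0 (1,3)[OXX./.O.X]+0
p4 O@[OXXX/.O..] terminal -1; root [..X./.O..] d6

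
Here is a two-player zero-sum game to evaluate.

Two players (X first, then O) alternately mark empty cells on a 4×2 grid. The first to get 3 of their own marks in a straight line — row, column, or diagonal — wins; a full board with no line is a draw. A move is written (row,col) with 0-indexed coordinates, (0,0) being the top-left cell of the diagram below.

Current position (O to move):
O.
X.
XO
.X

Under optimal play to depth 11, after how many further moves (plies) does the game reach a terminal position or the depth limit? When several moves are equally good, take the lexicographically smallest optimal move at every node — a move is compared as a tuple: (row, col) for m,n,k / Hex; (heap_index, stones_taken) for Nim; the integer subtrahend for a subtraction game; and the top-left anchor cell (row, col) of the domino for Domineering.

PV length from [O./X./XO/.X]: 3 plies

ply 1, O at O./X./XO/.X | (0,1)=-1→OO/X./XO/.X; (1,1)=-1→O./XO/XO/.X; (3,0)=+0→O./X./XO/OX*
ply 2, X at O./X./XO/OX | (0,1)=+0→OX/X./XO/OX*; (1,1)=+0→O./XX/XO/OX
ply 3, O at OX/X./XO/OX | (1,1)=+0→OX/XO/XO/OX*
ply 4: OX/XO/XO/OX is terminal +0 (X); from O./X./XO/.X depth 11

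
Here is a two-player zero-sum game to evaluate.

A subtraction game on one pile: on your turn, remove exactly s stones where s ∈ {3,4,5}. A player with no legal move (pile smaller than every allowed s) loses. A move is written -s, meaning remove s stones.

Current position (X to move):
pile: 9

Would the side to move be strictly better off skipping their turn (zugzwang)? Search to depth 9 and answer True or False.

zugzwang(9, X) = True

p1 X@[9]: -3[6]-1* -4[5]-1 -5[4]-1
p2 O@[6]: -3[3]-1 -4[2]+1* -5[1]+1
p3 X@[2] terminal -1; root [9] d9
if X skipped the turn, O would face:
~ p1 O@[9]: -3[6]-1* -4[5]-1 -5[4]-1
~ p2 X@[6]: -3[3]-1 -4[2]+1* -5[1]+1
~ p3 O@[2] terminal -1; root [9] d9
compare (X): move=-1 vs pass=+1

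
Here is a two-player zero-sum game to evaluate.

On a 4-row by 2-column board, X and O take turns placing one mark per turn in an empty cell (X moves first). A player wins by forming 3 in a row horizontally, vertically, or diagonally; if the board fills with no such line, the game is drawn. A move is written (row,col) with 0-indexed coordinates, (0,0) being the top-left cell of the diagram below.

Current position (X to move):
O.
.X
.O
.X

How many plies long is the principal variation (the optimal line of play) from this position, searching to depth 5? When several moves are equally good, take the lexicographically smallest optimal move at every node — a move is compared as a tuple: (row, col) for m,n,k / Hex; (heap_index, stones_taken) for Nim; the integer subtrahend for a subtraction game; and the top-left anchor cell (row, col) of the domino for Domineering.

[O./.X/.O/.X] X move#1: (0,1):+0/OX/.X/.O/.X*, (1,0):+0/O./XX/.O/.X, (2,0):+0/O./.X/XO/.X, (3,0):+0/O./.X/.O/XX
[OX/.X/.O/.X] O move#2: (1,0):+0/OX/OX/.O/.X*, (2,0):+0/OX/.X/OO/.X, (3,0):+0/OX/.X/.O/OX
[OX/OX/.O/.X] X move#3: (2,0):+0/OX/OX/XO/.X*, (3,0):-1/OX/OX/.O/XX
[OX/OX/XO/.X] O move#4: (3,0):+0/OX/OX/XO/OX*
[OX/OX/XO/OX] end (terminal +0, X#5); searched O./.X/.O/.X to 5

PV length from [O./.X/.O/.X]: 4 plies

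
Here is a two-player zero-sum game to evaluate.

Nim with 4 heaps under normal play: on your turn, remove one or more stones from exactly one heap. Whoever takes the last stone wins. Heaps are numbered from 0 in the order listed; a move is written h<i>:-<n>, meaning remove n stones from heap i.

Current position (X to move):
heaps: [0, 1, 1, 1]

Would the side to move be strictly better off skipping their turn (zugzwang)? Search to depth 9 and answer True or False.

[(0,1,1,1)] X move#1: h1:-1:+1/(0,0,1,1)*, h2:-1:+1/(0,1,0,1), h3:-1:+1/(0,1,1,0)
[(0,0,1,1)] O move#2: h2:-1:-1/(0,0,0,1)*, h3:-1:-1/(0,0,1,0)
[(0,0,0,1)] X move#3: h3:-1:+1/(0,0,0,0)*
[(0,0,0,0)] end (terminal -1, O#4); searched (0,1,1,1) to 9
pass branch (O moves first from the same position):
  | [(0,1,1,1)] O move#1: h1:-1:+1/(0,0,1,1)*, h2:-1:+1/(0,1,0,1), h3:-1:+1/(0,1,1,0)
  | [(0,0,1,1)] X move#2: h2:-1:-1/(0,0,0,1)*, h3:-1:-1/(0,0,1,0)
  | [(0,0,0,1)] O move#3: h3:-1:+1/(0,0,0,0)*
  | [(0,0,0,0)] end (terminal -1, X#4); searched (0,1,1,1) to 9
X moving scores +1; X passing scores -1

zugzwang((0,1,1,1), X) = False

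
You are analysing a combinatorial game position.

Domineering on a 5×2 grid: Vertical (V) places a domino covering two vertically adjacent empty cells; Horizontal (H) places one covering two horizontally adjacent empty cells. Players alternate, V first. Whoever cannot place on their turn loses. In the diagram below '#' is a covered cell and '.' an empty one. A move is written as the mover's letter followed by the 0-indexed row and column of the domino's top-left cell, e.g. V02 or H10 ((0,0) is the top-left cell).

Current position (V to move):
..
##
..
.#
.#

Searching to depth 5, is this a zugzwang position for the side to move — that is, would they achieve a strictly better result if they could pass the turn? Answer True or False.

[../##/../.#/.#] V move#1: V20:-1/../##/#./##/.#*, V30:-1/../##/../##/##
[../##/#./##/.#] H move#2: H00:+1/##/##/#./##/.#*
[##/##/#./##/.#] end (terminal -1, V#3); searched ../##/../.#/.# to 5
if V skipped the turn, H would face:
~ [../##/../.#/.#] H move#1: H00:-1/##/##/../.#/.#, H20:+1/../##/##/.#/.#*
~ [../##/##/.#/.#] V move#2: V30:-1/../##/##/##/##*
~ [../##/##/##/##] H move#3: H00:+1/##/##/##/##/##*
~ [##/##/##/##/##] end (terminal -1, V#4); searched ../##/../.#/.# to 5
compare (V): move=-1 vs pass=-1

zugzwang(../##/../.#/.#, V) = False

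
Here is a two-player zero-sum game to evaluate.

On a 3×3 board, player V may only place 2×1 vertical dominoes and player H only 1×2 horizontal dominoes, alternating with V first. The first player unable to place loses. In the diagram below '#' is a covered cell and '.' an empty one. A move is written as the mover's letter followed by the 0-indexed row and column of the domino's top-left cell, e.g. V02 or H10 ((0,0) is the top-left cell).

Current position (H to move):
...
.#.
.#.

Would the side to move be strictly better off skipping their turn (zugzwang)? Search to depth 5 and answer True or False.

[.../.#./.#.] H move#1: H00:-1/##./.#./.#.*, H01:-1/.##/.#./.#.
[##./.#./.#.] V move#2: V02:+1/###/.##/.#.*, V10:+1/##./##./##., V12:+1/##./.##/.##
[###/.##/.#.] end (terminal -1, H#3); searched .../.#./.#. to 5
if H skipped the turn, V would face:
~ [.../.#./.#.] V move#1: V00:+1/#../##./.#.*, V02:+1/..#/.##/.#., V10:+1/.../##./##., V12:+1/.../.##/.##
~ [#../##./.#.] H move#2: H01:-1/###/##./.#.*
~ [###/##./.#.] V move#3: V12:+1/###/###/.##*
~ [###/###/.##] end (terminal -1, H#4); searched .../.#./.#. to 5
compare (H): move=-1 vs pass=-1

zugzwang(.../.#./.#., H) = False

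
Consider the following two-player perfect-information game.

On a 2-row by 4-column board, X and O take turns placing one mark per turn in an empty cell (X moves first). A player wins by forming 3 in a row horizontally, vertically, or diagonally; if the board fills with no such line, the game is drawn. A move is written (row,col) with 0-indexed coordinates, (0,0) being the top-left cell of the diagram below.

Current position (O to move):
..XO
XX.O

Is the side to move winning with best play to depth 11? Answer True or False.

ply 1, O at ..XO/XX.O | (0,0)=-1→O.XO/XX.O; (0,1)=-1→.OXO/XX.O; (1,2)=+0→..XO/XXOO*
ply 2, X at ..XO/XXOO | (0,0)=+0→X.XO/XXOO*; (0,1)=+0→.XXO/XXOO
ply 3, O at X.XO/XXOO | (0,1)=+0→XOXO/XXOO*
ply 4: XOXO/XXOO is terminal +0 (X); from ..XO/XX.O depth 11

O winning at [..XO/XX.O]: False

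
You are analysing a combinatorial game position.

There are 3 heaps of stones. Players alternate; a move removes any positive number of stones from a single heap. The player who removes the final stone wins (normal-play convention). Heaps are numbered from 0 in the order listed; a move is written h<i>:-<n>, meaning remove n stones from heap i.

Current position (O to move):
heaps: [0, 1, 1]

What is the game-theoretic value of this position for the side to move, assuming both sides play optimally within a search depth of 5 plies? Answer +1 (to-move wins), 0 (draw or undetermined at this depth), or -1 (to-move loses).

p1 O@[(0,1,1)]: h1:-1[(0,0,1)]-1* h2:-1[(0,1,0)]-1
p2 X@[(0,0,1)]: h2:-1[(0,0,0)]+1*
p3 O@[(0,0,0)] terminal -1; root [(0,1,1)] d5

value((0,1,1), O) = -1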